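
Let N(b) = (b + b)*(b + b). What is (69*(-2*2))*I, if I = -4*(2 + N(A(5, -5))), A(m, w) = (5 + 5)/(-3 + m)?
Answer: 112608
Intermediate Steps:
A(m, w) = 10/(-3 + m)
N(b) = 4*b² (N(b) = (2*b)*(2*b) = 4*b²)
I = -408 (I = -4*(2 + 4*(10/(-3 + 5))²) = -4*(2 + 4*(10/2)²) = -4*(2 + 4*(10*(½))²) = -4*(2 + 4*5²) = -4*(2 + 4*25) = -4*(2 + 100) = -4*102 = -408)
(69*(-2*2))*I = (69*(-2*2))*(-408) = (69*(-4))*(-408) = -276*(-408) = 112608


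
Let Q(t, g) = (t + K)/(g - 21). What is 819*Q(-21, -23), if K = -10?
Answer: 25389/44 ≈ 577.02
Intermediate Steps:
Q(t, g) = (-10 + t)/(-21 + g) (Q(t, g) = (t - 10)/(g - 21) = (-10 + t)/(-21 + g))
819*Q(-21, -23) = 819*((-10 - 21)/(-21 - 23)) = 819*(-31/(-44)) = 819*(-1/44*(-31)) = 819*(31/44) = 25389/44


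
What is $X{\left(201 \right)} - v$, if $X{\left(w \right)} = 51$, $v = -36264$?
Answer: $36315$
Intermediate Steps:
$X{\left(201 \right)} - v = 51 - -36264 = 51 + 36264 = 36315$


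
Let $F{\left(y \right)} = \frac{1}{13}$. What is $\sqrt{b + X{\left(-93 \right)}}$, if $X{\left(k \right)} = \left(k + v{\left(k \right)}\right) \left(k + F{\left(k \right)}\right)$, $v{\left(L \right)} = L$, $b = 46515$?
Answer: $\frac{\sqrt{10781979}}{13} \approx 252.58$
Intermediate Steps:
$F{\left(y \right)} = \frac{1}{13}$
$X{\left(k \right)} = 2 k \left(\frac{1}{13} + k\right)$ ($X{\left(k \right)} = \left(k + k\right) \left(k + \frac{1}{13}\right) = 2 k \left(\frac{1}{13} + k\right)$)
$\sqrt{b + X{\left(-93 \right)}} = \sqrt{46515 + \frac{2}{13} \left(-93\right) \left(1 + 13 \left(-93\right)\right)} = \sqrt{46515 + \frac{2}{13} \left(-93\right) \left(1 - 1209\right)} = \sqrt{46515 + \frac{2}{13} \left(-93\right) \left(-1208\right)} = \sqrt{46515 + \frac{224688}{13}} = \sqrt{\frac{829383}{13}} = \frac{\sqrt{10781979}}{13}$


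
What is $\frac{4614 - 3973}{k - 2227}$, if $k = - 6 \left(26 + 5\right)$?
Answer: $- \frac{641}{2413} \approx -0.26564$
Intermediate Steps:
$k = -186$ ($k = \left(-6\right) 31 = -186$)
$\frac{4614 - 3973}{k - 2227} = \frac{4614 - 3973}{-186 - 2227} = \frac{641}{-2413} = 641 \left(- \frac{1}{2413}\right) = - \frac{641}{2413}$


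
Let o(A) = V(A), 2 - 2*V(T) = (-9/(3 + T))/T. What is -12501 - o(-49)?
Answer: -56359025/4508 ≈ -12502.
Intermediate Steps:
V(T) = 1 + 9/(2*T*(3 + T)) (V(T) = 1 - (-9/(3 + T))/(2*T) = 1 - (-9)/(2*T*(3 + T)) = 1 + 9/(2*T*(3 + T)))
o(A) = (9/2 + A**2 + 3*A)/(A*(3 + A))
-12501 - o(-49) = -12501 - (9/2 + (-49)**2 + 3*(-49))/((-49)*(3 - 49)) = -12501 - (-1)*(9/2 + 2401 - 147)/(49*(-46)) = -12501 - (-1)*(-1)*4517/(49*46*2) = -12501 - 1*4517/4508 = -12501 - 4517/4508 = -56359025/4508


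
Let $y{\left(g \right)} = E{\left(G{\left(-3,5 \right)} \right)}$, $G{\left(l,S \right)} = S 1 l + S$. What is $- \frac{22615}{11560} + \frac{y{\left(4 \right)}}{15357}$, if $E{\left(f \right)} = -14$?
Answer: $- \frac{69492079}{35505384} \approx -1.9572$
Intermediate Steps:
$G{\left(l,S \right)} = S + S l$ ($G{\left(l,S \right)} = S l + S = S + S l$)
$y{\left(g \right)} = -14$
$- \frac{22615}{11560} + \frac{y{\left(4 \right)}}{15357} = - \frac{22615}{11560} - \frac{14}{15357} = \left(-22615\right) \frac{1}{11560} - \frac{14}{15357} = - \frac{4523}{2312} - \frac{14}{15357} = - \frac{69492079}{35505384}$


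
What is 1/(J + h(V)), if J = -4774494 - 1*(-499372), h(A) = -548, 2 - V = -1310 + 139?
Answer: -1/4275670 ≈ -2.3388e-7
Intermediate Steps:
V = 1173 (V = 2 - (-1310 + 139) = 2 - 1*(-1171) = 2 + 1171 = 1173)
J = -4275122 (J = -4774494 + 499372 = -4275122)
1/(J + h(V)) = 1/(-4275122 - 548) = 1/(-4275670) = -1/4275670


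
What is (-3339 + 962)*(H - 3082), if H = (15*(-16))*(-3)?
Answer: 5614474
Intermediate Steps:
H = 720 (H = -240*(-3) = 720)
(-3339 + 962)*(H - 3082) = (-3339 + 962)*(720 - 3082) = -2377*(-2362) = 5614474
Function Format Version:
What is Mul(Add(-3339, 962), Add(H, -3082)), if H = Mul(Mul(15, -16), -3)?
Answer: 5614474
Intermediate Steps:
H = 720 (H = Mul(-240, -3) = 720)
Mul(Add(-3339, 962), Add(H, -3082)) = Mul(Add(-3339, 962), Add(720, -3082)) = Mul(-2377, -2362) = 5614474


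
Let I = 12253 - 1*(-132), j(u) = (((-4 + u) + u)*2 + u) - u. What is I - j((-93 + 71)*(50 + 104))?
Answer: 25945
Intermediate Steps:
j(u) = -8 + 4*u (j(u) = ((-4 + 2*u)*2 + u) - u = ((-8 + 4*u) + u) - u = (-8 + 5*u) - u = -8 + 4*u)
I = 12385 (I = 12253 + 132 = 12385)
I - j((-93 + 71)*(50 + 104)) = 12385 - (-8 + 4*((-93 + 71)*(50 + 104))) = 12385 - (-8 + 4*(-22*154)) = 12385 - (-8 + 4*(-3388)) = 12385 - (-8 - 13552) = 12385 - 1*(-13560) = 12385 + 13560 = 25945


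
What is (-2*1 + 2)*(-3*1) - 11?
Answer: -11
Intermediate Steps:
(-2*1 + 2)*(-3*1) - 11 = (-2 + 2)*(-3) - 11 = 0*(-3) - 11 = 0 - 11 = -11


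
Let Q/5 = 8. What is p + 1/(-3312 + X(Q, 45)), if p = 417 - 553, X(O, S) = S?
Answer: -444313/3267 ≈ -136.00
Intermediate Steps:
Q = 40 (Q = 5*8 = 40)
p = -136
p + 1/(-3312 + X(Q, 45)) = -136 + 1/(-3312 + 45) = -136 + 1/(-3267) = -136 - 1/3267 = -444313/3267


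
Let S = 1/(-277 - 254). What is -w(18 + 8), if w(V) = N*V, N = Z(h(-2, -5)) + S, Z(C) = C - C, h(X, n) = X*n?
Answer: 26/531 ≈ 0.048964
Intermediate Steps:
Z(C) = 0
S = -1/531 (S = 1/(-531) = -1/531 ≈ -0.0018832)
N = -1/531 (N = 0 - 1/531 = -1/531 ≈ -0.0018832)
w(V) = -V/531
-w(18 + 8) = -(-1)*(18 + 8)/531 = -(-1)*26/531 = -1*(-26/531) = 26/531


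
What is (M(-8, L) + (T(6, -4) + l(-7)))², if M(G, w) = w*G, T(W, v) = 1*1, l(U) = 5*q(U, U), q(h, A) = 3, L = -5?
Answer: 3136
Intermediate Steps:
l(U) = 15 (l(U) = 5*3 = 15)
T(W, v) = 1
M(G, w) = G*w
(M(-8, L) + (T(6, -4) + l(-7)))² = (-8*(-5) + (1 + 15))² = (40 + 16)² = 56² = 3136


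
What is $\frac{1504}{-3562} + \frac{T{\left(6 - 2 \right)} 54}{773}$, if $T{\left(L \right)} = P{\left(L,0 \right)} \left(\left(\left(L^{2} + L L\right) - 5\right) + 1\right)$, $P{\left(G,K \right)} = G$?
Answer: $\frac{10190192}{1376713} \approx 7.4018$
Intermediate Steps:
$T{\left(L \right)} = L \left(-4 + 2 L^{2}\right)$ ($T{\left(L \right)} = L \left(\left(\left(L^{2} + L L\right) - 5\right) + 1\right) = L \left(\left(\left(L^{2} + L^{2}\right) - 5\right) + 1\right) = L \left(\left(2 L^{2} - 5\right) + 1\right) = L \left(\left(-5 + 2 L^{2}\right) + 1\right) = L \left(-4 + 2 L^{2}\right)$)
$\frac{1504}{-3562} + \frac{T{\left(6 - 2 \right)} 54}{773} = \frac{1504}{-3562} + \frac{2 \left(6 - 2\right) \left(-2 + \left(6 - 2\right)^{2}\right) 54}{773} = 1504 \left(- \frac{1}{3562}\right) + 2 \left(6 - 2\right) \left(-2 + \left(6 - 2\right)^{2}\right) 54 \cdot \frac{1}{773} = - \frac{752}{1781} + 2 \cdot 4 \left(-2 + 4^{2}\right) 54 \cdot \frac{1}{773} = - \frac{752}{1781} + 2 \cdot 4 \left(-2 + 16\right) 54 \cdot \frac{1}{773} = - \frac{752}{1781} + 2 \cdot 4 \cdot 14 \cdot 54 \cdot \frac{1}{773} = - \frac{752}{1781} + 112 \cdot 54 \cdot \frac{1}{773} = - \frac{752}{1781} + 6048 \cdot \frac{1}{773} = - \frac{752}{1781} + \frac{6048}{773} = \frac{10190192}{1376713}$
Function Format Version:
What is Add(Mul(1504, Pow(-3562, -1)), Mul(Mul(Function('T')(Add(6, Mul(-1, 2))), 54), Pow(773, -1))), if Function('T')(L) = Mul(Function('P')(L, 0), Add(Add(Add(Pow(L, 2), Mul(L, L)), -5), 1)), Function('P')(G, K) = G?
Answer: Rational(10190192, 1376713) ≈ 7.4018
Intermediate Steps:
Function('T')(L) = Mul(L, Add(-4, Mul(2, Pow(L, 2)))) (Function('T')(L) = Mul(L, Add(Add(Add(Pow(L, 2), Mul(L, L)), -5), 1)) = Mul(L, Add(Add(Add(Pow(L, 2), Pow(L, 2)), -5), 1)) = Mul(L, Add(Add(Mul(2, Pow(L, 2)), -5), 1)) = Mul(L, Add(Add(-5, Mul(2, Pow(L, 2))), 1)) = Mul(L, Add(-4, Mul(2, Pow(L, 2)))))
Add(Mul(1504, Pow(-3562, -1)), Mul(Mul(Function('T')(Add(6, Mul(-1, 2))), 54), Pow(773, -1))) = Add(Mul(1504, Pow(-3562, -1)), Mul(Mul(Mul(2, Add(6, Mul(-1, 2)), Add(-2, Pow(Add(6, Mul(-1, 2)), 2))), 54), Pow(773, -1))) = Add(Mul(1504, Rational(-1, 3562)), Mul(Mul(Mul(2, Add(6, -2), Add(-2, Pow(Add(6, -2), 2))), 54), Rational(1, 773))) = Add(Rational(-752, 1781), Mul(Mul(Mul(2, 4, Add(-2, Pow(4, 2))), 54), Rational(1, 773))) = Add(Rational(-752, 1781), Mul(Mul(Mul(2, 4, Add(-2, 16)), 54), Rational(1, 773))) = Add(Rational(-752, 1781), Mul(Mul(Mul(2, 4, 14), 54), Rational(1, 773))) = Add(Rational(-752, 1781), Mul(Mul(112, 54), Rational(1, 773))) = Add(Rational(-752, 1781), Mul(6048, Rational(1, 773))) = Add(Rational(-752, 1781), Rational(6048, 773)) = Rational(10190192, 1376713)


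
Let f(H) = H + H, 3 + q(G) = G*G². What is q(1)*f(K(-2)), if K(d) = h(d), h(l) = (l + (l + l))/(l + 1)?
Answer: -24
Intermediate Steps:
h(l) = 3*l/(1 + l) (h(l) = (l + 2*l)/(1 + l) = (3*l)/(1 + l) = 3*l/(1 + l))
q(G) = -3 + G³ (q(G) = -3 + G*G² = -3 + G³)
K(d) = 3*d/(1 + d)
f(H) = 2*H
q(1)*f(K(-2)) = (-3 + 1³)*(2*(3*(-2)/(1 - 2))) = (-3 + 1)*(2*(3*(-2)/(-1))) = -4*3*(-2)*(-1) = -4*6 = -2*12 = -24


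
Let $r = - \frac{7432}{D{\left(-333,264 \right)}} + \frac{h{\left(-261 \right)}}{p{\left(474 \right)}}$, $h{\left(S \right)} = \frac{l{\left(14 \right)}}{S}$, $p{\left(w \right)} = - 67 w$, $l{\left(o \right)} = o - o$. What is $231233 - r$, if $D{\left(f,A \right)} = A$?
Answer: $\frac{7631618}{33} \approx 2.3126 \cdot 10^{5}$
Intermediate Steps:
$l{\left(o \right)} = 0$
$h{\left(S \right)} = 0$ ($h{\left(S \right)} = \frac{0}{S} = 0$)
$r = - \frac{929}{33}$ ($r = - \frac{7432}{264} + \frac{0}{\left(-67\right) 474} = \left(-7432\right) \frac{1}{264} + \frac{0}{-31758} = - \frac{929}{33} + 0 \left(- \frac{1}{31758}\right) = - \frac{929}{33} + 0 = - \frac{929}{33} \approx -28.152$)
$231233 - r = 231233 - - \frac{929}{33} = 231233 + \frac{929}{33} = \frac{7631618}{33}$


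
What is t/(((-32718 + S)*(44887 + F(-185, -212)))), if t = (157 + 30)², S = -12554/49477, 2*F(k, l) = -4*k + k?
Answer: -1730161213/73112339571080 ≈ -2.3664e-5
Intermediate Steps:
F(k, l) = -3*k/2 (F(k, l) = (-4*k + k)/2 = (-3*k)/2 = -3*k/2)
S = -12554/49477 (S = -12554*1/49477 = -12554/49477 ≈ -0.25373)
t = 34969 (t = 187² = 34969)
t/(((-32718 + S)*(44887 + F(-185, -212)))) = 34969/(((-32718 - 12554/49477)*(44887 - 3/2*(-185)))) = 34969/((-1618801040*(44887 + 555/2)/49477)) = 34969/((-1618801040/49477*90329/2)) = 34969/(-73112339571080/49477) = 34969*(-49477/73112339571080) = -1730161213/73112339571080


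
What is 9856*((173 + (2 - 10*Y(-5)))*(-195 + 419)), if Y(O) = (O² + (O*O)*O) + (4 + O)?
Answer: 2616176640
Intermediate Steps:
Y(O) = 4 + O + O² + O³ (Y(O) = (O² + O²*O) + (4 + O) = (O² + O³) + (4 + O) = 4 + O + O² + O³)
9856*((173 + (2 - 10*Y(-5)))*(-195 + 419)) = 9856*((173 + (2 - 10*(4 - 5 + (-5)² + (-5)³)))*(-195 + 419)) = 9856*((173 + (2 - 10*(4 - 5 + 25 - 125)))*224) = 9856*((173 + (2 - 10*(-101)))*224) = 9856*((173 + (2 + 1010))*224) = 9856*((173 + 1012)*224) = 9856*(1185*224) = 9856*265440 = 2616176640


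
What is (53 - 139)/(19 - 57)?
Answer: 43/19 ≈ 2.2632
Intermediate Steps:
(53 - 139)/(19 - 57) = -86/(-38) = -1/38*(-86) = 43/19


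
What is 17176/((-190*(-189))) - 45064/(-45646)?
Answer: 31608736/21567735 ≈ 1.4656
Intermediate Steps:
17176/((-190*(-189))) - 45064/(-45646) = 17176/35910 - 45064*(-1/45646) = 17176*(1/35910) + 22532/22823 = 452/945 + 22532/22823 = 31608736/21567735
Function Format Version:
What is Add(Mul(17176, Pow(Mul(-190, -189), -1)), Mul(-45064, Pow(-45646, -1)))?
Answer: Rational(31608736, 21567735) ≈ 1.4656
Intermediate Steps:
Add(Mul(17176, Pow(Mul(-190, -189), -1)), Mul(-45064, Pow(-45646, -1))) = Add(Mul(17176, Pow(35910, -1)), Mul(-45064, Rational(-1, 45646))) = Add(Mul(17176, Rational(1, 35910)), Rational(22532, 22823)) = Add(Rational(452, 945), Rational(22532, 22823)) = Rational(31608736, 21567735)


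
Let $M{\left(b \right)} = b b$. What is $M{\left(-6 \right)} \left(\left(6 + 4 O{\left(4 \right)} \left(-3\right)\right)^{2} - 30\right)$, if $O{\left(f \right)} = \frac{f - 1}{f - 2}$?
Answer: $4104$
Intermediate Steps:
$M{\left(b \right)} = b^{2}$
$O{\left(f \right)} = \frac{-1 + f}{-2 + f}$
$M{\left(-6 \right)} \left(\left(6 + 4 O{\left(4 \right)} \left(-3\right)\right)^{2} - 30\right) = \left(-6\right)^{2} \left(\left(6 + 4 \frac{-1 + 4}{-2 + 4} \left(-3\right)\right)^{2} - 30\right) = 36 \left(\left(6 + 4 \cdot \frac{1}{2} \cdot 3 \left(-3\right)\right)^{2} - 30\right) = 36 \left(\left(6 + 4 \cdot \frac{3}{2} \left(-3\right)\right)^{2} - 30\right) = 36 \left(\left(6 + 6 \left(-3\right)\right)^{2} - 30\right) = 36 \left(\left(6 - 18\right)^{2} - 30\right) = 36 \left(\left(-12\right)^{2} - 30\right) = 36 \left(144 - 30\right) = 36 \cdot 114 = 4104$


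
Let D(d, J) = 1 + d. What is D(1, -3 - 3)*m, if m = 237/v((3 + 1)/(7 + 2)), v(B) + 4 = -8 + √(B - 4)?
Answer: -6399/166 - 711*I*√2/166 ≈ -38.548 - 6.0573*I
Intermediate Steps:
v(B) = -12 + √(-4 + B) (v(B) = -4 + (-8 + √(B - 4)) = -4 + (-8 + √(-4 + B)) = -12 + √(-4 + B))
m = 237/(-12 + 4*I*√2/3) (m = 237/(-12 + √(-4 + (3 + 1)/(7 + 2))) = 237/(-12 + √(-4 + 4/9)) = 237/(-12 + √(-32/9)) = 237/(-12 + 4*I*√2/3) ≈ -19.274 - 3.0286*I)
D(1, -3 - 3)*m = (1 + 1)*(-6399/332 - 711*I*√2/332) = 2*(-6399/332 - 711*I*√2/332) = -6399/166 - 711*I*√2/166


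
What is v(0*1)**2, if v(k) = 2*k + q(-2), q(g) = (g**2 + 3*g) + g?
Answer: 16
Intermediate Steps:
q(g) = g**2 + 4*g
v(k) = -4 + 2*k (v(k) = 2*k - 2*(4 - 2) = 2*k - 2*2 = 2*k - 4 = -4 + 2*k)
v(0*1)**2 = (-4 + 2*(0*1))**2 = (-4 + 2*0)**2 = (-4 + 0)**2 = (-4)**2 = 16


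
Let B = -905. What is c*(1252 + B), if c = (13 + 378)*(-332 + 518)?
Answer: 25235922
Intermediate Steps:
c = 72726 (c = 391*186 = 72726)
c*(1252 + B) = 72726*(1252 - 905) = 72726*347 = 25235922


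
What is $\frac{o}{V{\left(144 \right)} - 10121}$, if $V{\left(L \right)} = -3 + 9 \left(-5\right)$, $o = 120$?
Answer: $- \frac{120}{10169} \approx -0.011801$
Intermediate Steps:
$V{\left(L \right)} = -48$ ($V{\left(L \right)} = -3 - 45 = -48$)
$\frac{o}{V{\left(144 \right)} - 10121} = \frac{120}{-48 - 10121} = \frac{120}{-10169} = 120 \left(- \frac{1}{10169}\right) = - \frac{120}{10169}$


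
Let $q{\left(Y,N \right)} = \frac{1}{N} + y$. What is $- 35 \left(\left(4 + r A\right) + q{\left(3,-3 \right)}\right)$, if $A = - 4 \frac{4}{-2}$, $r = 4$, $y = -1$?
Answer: $- \frac{3640}{3} \approx -1213.3$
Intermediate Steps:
$q{\left(Y,N \right)} = -1 + \frac{1}{N}$ ($q{\left(Y,N \right)} = \frac{1}{N} - 1 = -1 + \frac{1}{N}$)
$A = 8$ ($A = - 4 \cdot 4 \left(- \frac{1}{2}\right) = \left(-4\right) \left(-2\right) = 8$)
$- 35 \left(\left(4 + r A\right) + q{\left(3,-3 \right)}\right) = - 35 \left(\left(4 + 4 \cdot 8\right) + \frac{1 - -3}{-3}\right) = - 35 \left(\left(4 + 32\right) - \frac{1 + 3}{3}\right) = - 35 \left(36 - \frac{4}{3}\right) = \left(-35\right) \frac{104}{3} = - \frac{3640}{3}$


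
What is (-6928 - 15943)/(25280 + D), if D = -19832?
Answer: -22871/5448 ≈ -4.1981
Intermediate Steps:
(-6928 - 15943)/(25280 + D) = (-6928 - 15943)/(25280 - 19832) = -22871/5448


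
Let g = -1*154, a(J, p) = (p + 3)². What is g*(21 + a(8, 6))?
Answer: -15708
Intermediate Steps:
a(J, p) = (3 + p)²
g = -154
g*(21 + a(8, 6)) = -154*(21 + (3 + 6)²) = -154*(21 + 9²) = -154*(21 + 81) = -154*102 = -15708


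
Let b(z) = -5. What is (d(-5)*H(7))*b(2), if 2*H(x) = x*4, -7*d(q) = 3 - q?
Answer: 80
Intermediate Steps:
d(q) = -3/7 + q/7 (d(q) = -(3 - q)/7 = -3/7 + q/7)
H(x) = 2*x (H(x) = (x*4)/2 = (4*x)/2 = 2*x)
(d(-5)*H(7))*b(2) = ((-3/7 + (1/7)*(-5))*(2*7))*(-5) = ((-3/7 - 5/7)*14)*(-5) = -8/7*14*(-5) = -16*(-5) = 80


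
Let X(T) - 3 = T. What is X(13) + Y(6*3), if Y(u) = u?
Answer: 34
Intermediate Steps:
X(T) = 3 + T
X(13) + Y(6*3) = (3 + 13) + 6*3 = 16 + 18 = 34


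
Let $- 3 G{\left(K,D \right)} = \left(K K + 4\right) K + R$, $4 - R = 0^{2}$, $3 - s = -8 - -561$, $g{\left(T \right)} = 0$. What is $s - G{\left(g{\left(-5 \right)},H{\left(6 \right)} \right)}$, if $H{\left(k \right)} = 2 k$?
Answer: $- \frac{1646}{3} \approx -548.67$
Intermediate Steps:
$s = -550$ ($s = 3 - \left(-8 - -561\right) = 3 - \left(-8 + 561\right) = 3 - 553 = -550$)
$R = 4$ ($R = 4 - 0^{2} = 4 - 0 = 4 + 0 = 4$)
$G{\left(K,D \right)} = - \frac{4}{3} - \frac{K \left(4 + K^{2}\right)}{3}$ ($G{\left(K,D \right)} = - \frac{\left(K K + 4\right) K + 4}{3} = - \frac{\left(K^{2} + 4\right) K + 4}{3} = - \frac{\left(4 + K^{2}\right) K + 4}{3} = - \frac{K \left(4 + K^{2}\right) + 4}{3} = - \frac{4 + K \left(4 + K^{2}\right)}{3} = - \frac{4}{3} - \frac{K \left(4 + K^{2}\right)}{3}$)
$s - G{\left(g{\left(-5 \right)},H{\left(6 \right)} \right)} = -550 - \left(- \frac{4}{3} - 0 - \frac{0^{3}}{3}\right) = -550 - \left(- \frac{4}{3} + 0 - 0\right) = -550 - \left(- \frac{4}{3} + 0 + 0\right) = -550 - - \frac{4}{3} = -550 + \frac{4}{3} = - \frac{1646}{3}$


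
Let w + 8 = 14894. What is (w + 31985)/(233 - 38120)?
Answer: -46871/37887 ≈ -1.2371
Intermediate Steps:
w = 14886 (w = -8 + 14894 = 14886)
(w + 31985)/(233 - 38120) = (14886 + 31985)/(233 - 38120) = 46871/(-37887) = 46871*(-1/37887) = -46871/37887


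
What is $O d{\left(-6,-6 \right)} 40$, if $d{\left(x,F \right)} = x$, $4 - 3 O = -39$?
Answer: $-3440$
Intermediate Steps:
$O = \frac{43}{3}$ ($O = \frac{4}{3} - -13 = \frac{4}{3} + 13 = \frac{43}{3} \approx 14.333$)
$O d{\left(-6,-6 \right)} 40 = \frac{43}{3} \left(-6\right) 40 = \left(-86\right) 40 = -3440$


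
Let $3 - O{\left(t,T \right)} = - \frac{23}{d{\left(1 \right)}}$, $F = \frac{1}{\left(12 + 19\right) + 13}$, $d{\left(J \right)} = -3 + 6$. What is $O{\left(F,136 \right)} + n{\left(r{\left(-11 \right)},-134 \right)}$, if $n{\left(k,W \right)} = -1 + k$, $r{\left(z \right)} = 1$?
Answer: $\frac{32}{3} \approx 10.667$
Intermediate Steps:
$d{\left(J \right)} = 3$
$F = \frac{1}{44}$ ($F = \frac{1}{31 + 13} = \frac{1}{44} \approx 0.022727$)
$O{\left(t,T \right)} = \frac{32}{3}$ ($O{\left(t,T \right)} = 3 - - \frac{23}{3} = 3 + \frac{23}{3} = \frac{32}{3}$)
$O{\left(F,136 \right)} + n{\left(r{\left(-11 \right)},-134 \right)} = \frac{32}{3} + \left(-1 + 1\right) = \frac{32}{3} + 0 = \frac{32}{3}$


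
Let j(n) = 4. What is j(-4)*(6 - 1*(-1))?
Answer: 28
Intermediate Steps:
j(-4)*(6 - 1*(-1)) = 4*(6 - 1*(-1)) = 4*(6 + 1) = 4*7 = 28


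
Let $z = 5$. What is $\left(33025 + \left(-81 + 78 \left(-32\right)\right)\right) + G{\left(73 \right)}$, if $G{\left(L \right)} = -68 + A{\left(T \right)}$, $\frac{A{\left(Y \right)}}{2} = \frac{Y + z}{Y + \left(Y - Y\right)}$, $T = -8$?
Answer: $\frac{121523}{4} \approx 30381.0$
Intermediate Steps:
$A{\left(Y \right)} = \frac{2 \left(5 + Y\right)}{Y}$ ($A{\left(Y \right)} = 2 \frac{Y + 5}{Y + \left(Y - Y\right)} = 2 \frac{5 + Y}{Y + 0} = 2 \frac{5 + Y}{Y} = \frac{2 \left(5 + Y\right)}{Y}$)
$G{\left(L \right)} = - \frac{269}{4}$ ($G{\left(L \right)} = -68 + \left(2 + \frac{10}{-8}\right) = -68 + \left(2 + 10 \left(- \frac{1}{8}\right)\right) = -68 + \left(2 - \frac{5}{4}\right) = -68 + \frac{3}{4} = - \frac{269}{4}$)
$\left(33025 + \left(-81 + 78 \left(-32\right)\right)\right) + G{\left(73 \right)} = \left(33025 + \left(-81 + 78 \left(-32\right)\right)\right) - \frac{269}{4} = \left(33025 - 2577\right) - \frac{269}{4} = 30448 - \frac{269}{4} = \frac{121523}{4}$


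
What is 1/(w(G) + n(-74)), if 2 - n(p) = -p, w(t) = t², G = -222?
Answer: 1/49212 ≈ 2.0320e-5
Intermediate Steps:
n(p) = 2 + p (n(p) = 2 - (-1)*p = 2 + p)
1/(w(G) + n(-74)) = 1/((-222)² + (2 - 74)) = 1/(49284 - 72) = 1/49212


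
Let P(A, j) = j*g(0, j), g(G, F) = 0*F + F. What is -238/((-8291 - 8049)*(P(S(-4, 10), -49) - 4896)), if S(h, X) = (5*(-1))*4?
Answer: -119/20384150 ≈ -5.8379e-6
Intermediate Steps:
S(h, X) = -20 (S(h, X) = -5*4 = -20)
g(G, F) = F (g(G, F) = 0 + F = F)
P(A, j) = j² (P(A, j) = j*j = j²)
-238/((-8291 - 8049)*(P(S(-4, 10), -49) - 4896)) = -238/((-8291 - 8049)*((-49)² - 4896)) = -238/(-16340*(2401 - 4896)) = -238/(-16340*(-2495)) = -238/40768300 = (1/40768300)*(-238) = -119/20384150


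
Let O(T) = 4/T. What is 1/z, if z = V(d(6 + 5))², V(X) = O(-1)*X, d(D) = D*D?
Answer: 1/234256 ≈ 4.2688e-6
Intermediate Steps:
d(D) = D²
V(X) = -4*X (V(X) = (4/(-1))*X = (4*(-1))*X = -4*X)
z = 234256 (z = (-4*(6 + 5)²)² = (-4*11²)² = (-4*121)² = (-484)² = 234256)
1/z = 1/234256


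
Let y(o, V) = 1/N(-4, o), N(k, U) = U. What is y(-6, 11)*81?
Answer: -27/2 ≈ -13.500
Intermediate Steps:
y(o, V) = 1/o
y(-6, 11)*81 = 81/(-6) = -⅙*81 = -27/2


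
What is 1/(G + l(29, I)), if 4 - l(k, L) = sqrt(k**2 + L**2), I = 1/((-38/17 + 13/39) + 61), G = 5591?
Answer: 50826076620/284364258877463 + 3014*sqrt(7639811437)/284364258877463 ≈ 0.00017966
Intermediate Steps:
I = 51/3014 (I = 1/((-38*1/17 + 13*(1/39)) + 61) = 1/((-38/17 + 1/3) + 61) = 1/(-97/51 + 61) = 1/(3014/51) = 51/3014 ≈ 0.016921)
l(k, L) = 4 - sqrt(L**2 + k**2) (l(k, L) = 4 - sqrt(k**2 + L**2) = 4 - sqrt(L**2 + k**2))
1/(G + l(29, I)) = 1/(5591 + (4 - sqrt((51/3014)**2 + 29**2))) = 1/(5591 + (4 - sqrt(2601/9084196 + 841))) = 1/(5591 + (4 - sqrt(7639811437/9084196))) = 1/(5591 + (4 - sqrt(7639811437)/3014)) = 1/(5595 - sqrt(7639811437)/3014)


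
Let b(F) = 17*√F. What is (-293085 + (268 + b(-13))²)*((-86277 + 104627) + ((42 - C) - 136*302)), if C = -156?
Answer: 5068305432 - 205238688*I*√13 ≈ 5.0683e+9 - 7.4e+8*I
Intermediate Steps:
(-293085 + (268 + b(-13))²)*((-86277 + 104627) + ((42 - C) - 136*302)) = (-293085 + (268 + 17*√(-13))²)*((-86277 + 104627) + ((42 - 1*(-156)) - 136*302)) = (-293085 + (268 + 17*(I*√13))²)*(18350 + ((42 + 156) - 41072)) = (-293085 + (268 + 17*I*√13)²)*(18350 + (198 - 41072)) = (-293085 + (268 + 17*I*√13)²)*(18350 - 40874) = (-293085 + (268 + 17*I*√13)²)*(-22524) = 6601446540 - 22524*(268 + 17*I*√13)²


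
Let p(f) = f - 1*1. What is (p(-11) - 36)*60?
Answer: -2880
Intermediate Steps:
p(f) = -1 + f (p(f) = f - 1 = -1 + f)
(p(-11) - 36)*60 = ((-1 - 11) - 36)*60 = (-12 - 36)*60 = -48*60 = -2880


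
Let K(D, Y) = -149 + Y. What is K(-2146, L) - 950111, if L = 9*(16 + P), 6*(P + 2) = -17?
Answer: -1900319/2 ≈ -9.5016e+5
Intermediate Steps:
P = -29/6 (P = -2 + (⅙)*(-17) = -2 - 17/6 = -29/6 ≈ -4.8333)
L = 201/2 (L = 9*(16 - 29/6) = 9*(67/6) = 201/2 ≈ 100.50)
K(-2146, L) - 950111 = (-149 + 201/2) - 950111 = -97/2 - 950111 = -1900319/2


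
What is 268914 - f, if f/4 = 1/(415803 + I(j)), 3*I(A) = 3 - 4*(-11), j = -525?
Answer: 83864595693/311864 ≈ 2.6891e+5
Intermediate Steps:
I(A) = 47/3 (I(A) = (3 - 4*(-11))/3 = (3 + 44)/3 = (⅓)*47 = 47/3)
f = 3/311864 (f = 4/(415803 + 47/3) = 4/(1247456/3) = 4*(3/1247456) = 3/311864 ≈ 9.6196e-6)
268914 - f = 268914 - 1*3/311864 = 268914 - 3/311864 = 83864595693/311864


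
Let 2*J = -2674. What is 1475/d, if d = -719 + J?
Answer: -1475/2056 ≈ -0.71741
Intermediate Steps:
J = -1337 (J = (½)*(-2674) = -1337)
d = -2056 (d = -719 - 1337 = -2056)
1475/d = 1475/(-2056) = 1475*(-1/2056) = -1475/2056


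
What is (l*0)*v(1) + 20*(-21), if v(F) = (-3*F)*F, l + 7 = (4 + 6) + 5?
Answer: -420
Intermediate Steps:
l = 8 (l = -7 + ((4 + 6) + 5) = -7 + (10 + 5) = -7 + 15 = 8)
v(F) = -3*F²
(l*0)*v(1) + 20*(-21) = (8*0)*(-3*1²) + 20*(-21) = 0*(-3*1) - 420 = 0*(-3) - 420 = 0 - 420 = -420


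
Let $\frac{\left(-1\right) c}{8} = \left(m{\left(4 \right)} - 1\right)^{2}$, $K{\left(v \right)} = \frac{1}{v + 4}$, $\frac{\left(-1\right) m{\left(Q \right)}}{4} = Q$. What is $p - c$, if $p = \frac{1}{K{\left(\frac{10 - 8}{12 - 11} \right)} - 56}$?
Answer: $\frac{774514}{335} \approx 2312.0$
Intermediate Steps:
$m{\left(Q \right)} = - 4 Q$
$K{\left(v \right)} = \frac{1}{4 + v}$
$p = - \frac{6}{335}$ ($p = \frac{1}{\frac{1}{4 + \frac{10 - 8}{12 - 11}} - 56} = \frac{1}{\frac{1}{4 + \frac{2}{1}} - 56} = \frac{1}{\frac{1}{4 + 2 \cdot 1} - 56} = \frac{1}{\frac{1}{4 + 2} - 56} = \frac{1}{\frac{1}{6} - 56} = \frac{1}{- \frac{335}{6}} = - \frac{6}{335} \approx -0.01791$)
$c = -2312$ ($c = - 8 \left(\left(-4\right) 4 - 1\right)^{2} = - 8 \left(-16 - 1\right)^{2} = - 8 \left(-17\right)^{2} = \left(-8\right) 289 = -2312$)
$p - c = - \frac{6}{335} - -2312 = - \frac{6}{335} + 2312 = \frac{774514}{335}$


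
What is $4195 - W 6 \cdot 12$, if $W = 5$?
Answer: $3835$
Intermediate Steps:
$4195 - W 6 \cdot 12 = 4195 - 5 \cdot 6 \cdot 12 = 4195 - 30 \cdot 12 = 4195 - 360 = 3835$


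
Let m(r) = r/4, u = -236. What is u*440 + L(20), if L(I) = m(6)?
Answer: -207677/2 ≈ -1.0384e+5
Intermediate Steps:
m(r) = r/4 (m(r) = r*(¼) = r/4)
L(I) = 3/2 (L(I) = (¼)*6 = 3/2)
u*440 + L(20) = -236*440 + 3/2 = -103840 + 3/2 = -207677/2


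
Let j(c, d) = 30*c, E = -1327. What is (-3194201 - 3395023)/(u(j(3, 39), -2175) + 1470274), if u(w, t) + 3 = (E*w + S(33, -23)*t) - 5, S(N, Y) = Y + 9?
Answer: -3294612/690643 ≈ -4.7704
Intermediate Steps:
S(N, Y) = 9 + Y
u(w, t) = -8 - 1327*w - 14*t (u(w, t) = -3 + ((-1327*w + (9 - 23)*t) - 5) = -3 + ((-1327*w - 14*t) - 5) = -3 + (-5 - 1327*w - 14*t) = -8 - 1327*w - 14*t)
(-3194201 - 3395023)/(u(j(3, 39), -2175) + 1470274) = (-3194201 - 3395023)/((-8 - 39810*3 - 14*(-2175)) + 1470274) = -6589224/((-8 - 1327*90 + 30450) + 1470274) = -6589224/((-8 - 119430 + 30450) + 1470274) = -6589224/(-88988 + 1470274) = -6589224/1381286 = -6589224*1/1381286 = -3294612/690643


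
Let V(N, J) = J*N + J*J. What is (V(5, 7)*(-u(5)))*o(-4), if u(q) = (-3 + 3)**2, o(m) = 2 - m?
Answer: 0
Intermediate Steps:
V(N, J) = J**2 + J*N (V(N, J) = J*N + J**2 = J**2 + J*N)
u(q) = 0 (u(q) = 0**2 = 0)
(V(5, 7)*(-u(5)))*o(-4) = ((7*(7 + 5))*(-1*0))*(2 - 1*(-4)) = ((7*12)*0)*(2 + 4) = (84*0)*6 = 0*6 = 0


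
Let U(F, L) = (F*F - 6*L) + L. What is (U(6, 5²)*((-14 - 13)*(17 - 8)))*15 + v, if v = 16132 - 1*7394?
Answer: 333143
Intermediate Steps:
v = 8738 (v = 16132 - 7394 = 8738)
U(F, L) = F² - 5*L (U(F, L) = (F² - 6*L) + L = F² - 5*L)
(U(6, 5²)*((-14 - 13)*(17 - 8)))*15 + v = ((6² - 5*5²)*((-14 - 13)*(17 - 8)))*15 + 8738 = ((36 - 5*25)*(-27*9))*15 + 8738 = ((36 - 125)*(-243))*15 + 8738 = -89*(-243)*15 + 8738 = 21627*15 + 8738 = 324405 + 8738 = 333143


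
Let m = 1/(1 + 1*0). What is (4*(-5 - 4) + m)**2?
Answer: 1225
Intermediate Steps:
m = 1 (m = 1/(1 + 0) = 1/1 = 1)
(4*(-5 - 4) + m)**2 = (4*(-5 - 4) + 1)**2 = (4*(-9) + 1)**2 = (-36 + 1)**2 = (-35)**2 = 1225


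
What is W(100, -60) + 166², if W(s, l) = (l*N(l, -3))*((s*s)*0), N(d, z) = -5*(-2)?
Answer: 27556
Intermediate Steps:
N(d, z) = 10
W(s, l) = 0 (W(s, l) = (l*10)*((s*s)*0) = (10*l)*(s²*0) = (10*l)*0 = 0)
W(100, -60) + 166² = 0 + 166² = 0 + 27556 = 27556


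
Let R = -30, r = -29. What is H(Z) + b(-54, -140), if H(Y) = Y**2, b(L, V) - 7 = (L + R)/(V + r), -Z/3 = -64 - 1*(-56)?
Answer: 98611/169 ≈ 583.50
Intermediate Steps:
Z = 24 (Z = -3*(-64 - 1*(-56)) = -3*(-64 + 56) = -3*(-8) = 24)
b(L, V) = 7 + (-30 + L)/(-29 + V) (b(L, V) = 7 + (L - 30)/(V - 29) = 7 + (-30 + L)/(-29 + V))
H(Z) + b(-54, -140) = 24**2 + (-233 - 54 + 7*(-140))/(-29 - 140) = 576 + (-233 - 54 - 980)/(-169) = 576 - 1/169*(-1267) = 576 + 1267/169 = 98611/169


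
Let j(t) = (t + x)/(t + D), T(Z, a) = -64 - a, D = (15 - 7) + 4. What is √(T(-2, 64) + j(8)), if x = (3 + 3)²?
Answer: I*√3145/5 ≈ 11.216*I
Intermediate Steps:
D = 12 (D = 8 + 4 = 12)
x = 36 (x = 6² = 36)
j(t) = (36 + t)/(12 + t) (j(t) = (t + 36)/(t + 12) = (36 + t)/(12 + t))
√(T(-2, 64) + j(8)) = √((-64 - 1*64) + (36 + 8)/(12 + 8)) = √((-64 - 64) + 44/20) = √(-128 + (1/20)*44) = √(-128 + 11/5) = √(-629/5) = I*√3145/5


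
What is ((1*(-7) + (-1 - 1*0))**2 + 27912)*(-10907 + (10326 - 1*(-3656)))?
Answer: 86026200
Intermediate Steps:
((1*(-7) + (-1 - 1*0))**2 + 27912)*(-10907 + (10326 - 1*(-3656))) = ((-7 + (-1 + 0))**2 + 27912)*(-10907 + (10326 + 3656)) = ((-7 - 1)**2 + 27912)*(-10907 + 13982) = ((-8)**2 + 27912)*3075 = (64 + 27912)*3075 = 27976*3075 = 86026200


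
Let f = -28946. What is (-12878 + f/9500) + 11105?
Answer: -8436223/4750 ≈ -1776.0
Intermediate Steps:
(-12878 + f/9500) + 11105 = (-12878 - 28946/9500) + 11105 = (-12878 - 28946*1/9500) + 11105 = (-12878 - 14473/4750) + 11105 = -61184973/4750 + 11105 = -8436223/4750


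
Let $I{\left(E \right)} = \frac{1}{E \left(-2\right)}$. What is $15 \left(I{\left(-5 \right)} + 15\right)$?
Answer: $\frac{453}{2} \approx 226.5$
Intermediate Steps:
$I{\left(E \right)} = - \frac{1}{2 E}$ ($I{\left(E \right)} = \frac{1}{\left(-2\right) E} = - \frac{1}{2 E}$)
$15 \left(I{\left(-5 \right)} + 15\right) = 15 \left(- \frac{1}{2 \left(-5\right)} + 15\right) = 15 \left(\left(- \frac{1}{2}\right) \left(- \frac{1}{5}\right) + 15\right) = 15 \left(\frac{1}{10} + 15\right) = 15 \cdot \frac{151}{10} = \frac{453}{2}$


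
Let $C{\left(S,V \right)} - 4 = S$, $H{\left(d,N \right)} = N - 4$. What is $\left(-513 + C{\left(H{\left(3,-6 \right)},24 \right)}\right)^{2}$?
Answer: $269361$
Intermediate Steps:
$H{\left(d,N \right)} = -4 + N$
$C{\left(S,V \right)} = 4 + S$
$\left(-513 + C{\left(H{\left(3,-6 \right)},24 \right)}\right)^{2} = \left(-513 + \left(4 - 10\right)\right)^{2} = \left(-513 - 6\right)^{2} = \left(-519\right)^{2} = 269361$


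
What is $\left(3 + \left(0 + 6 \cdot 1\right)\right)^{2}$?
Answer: $81$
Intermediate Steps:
$\left(3 + \left(0 + 6 \cdot 1\right)\right)^{2} = \left(3 + \left(0 + 6\right)\right)^{2} = \left(3 + 6\right)^{2} = 9^{2} = 81$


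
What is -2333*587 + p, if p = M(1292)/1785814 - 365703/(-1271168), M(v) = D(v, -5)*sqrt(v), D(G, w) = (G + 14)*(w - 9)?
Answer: -1740827346425/1271168 - 18284*sqrt(323)/892907 ≈ -1.3695e+6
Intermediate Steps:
D(G, w) = (-9 + w)*(14 + G) (D(G, w) = (14 + G)*(-9 + w) = (-9 + w)*(14 + G))
M(v) = sqrt(v)*(-196 - 14*v) (M(v) = (-126 - 9*v + 14*(-5) + v*(-5))*sqrt(v) = (-126 - 9*v - 70 - 5*v)*sqrt(v) = (-196 - 14*v)*sqrt(v) = sqrt(v)*(-196 - 14*v))
p = 365703/1271168 - 18284*sqrt(323)/892907 (p = (14*sqrt(1292)*(-14 - 1*1292))/1785814 - 365703/(-1271168) = (14*(2*sqrt(323))*(-14 - 1292))*(1/1785814) - 365703*(-1/1271168) = (14*(2*sqrt(323))*(-1306))*(1/1785814) + 365703/1271168 = -36568*sqrt(323)*(1/1785814) + 365703/1271168 = -18284*sqrt(323)/892907 + 365703/1271168 = 365703/1271168 - 18284*sqrt(323)/892907 ≈ -0.080325)
-2333*587 + p = -2333*587 + (365703/1271168 - 18284*sqrt(323)/892907) = -1369471 + (365703/1271168 - 18284*sqrt(323)/892907) = -1740827346425/1271168 - 18284*sqrt(323)/892907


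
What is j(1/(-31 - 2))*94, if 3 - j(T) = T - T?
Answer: 282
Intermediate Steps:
j(T) = 3 (j(T) = 3 - (T - T) = 3 - 1*0 = 3 + 0 = 3)
j(1/(-31 - 2))*94 = 3*94 = 282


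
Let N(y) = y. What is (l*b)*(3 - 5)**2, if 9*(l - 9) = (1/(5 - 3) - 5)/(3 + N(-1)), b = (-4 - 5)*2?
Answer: -630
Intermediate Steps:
b = -18 (b = -9*2 = -18)
l = 35/4 (l = 9 + ((1/(5 - 3) - 5)/(3 - 1))/9 = 9 + ((1/2 - 5)/2)/9 = 9 + ((1/2 - 5)*(1/2))/9 = 9 + (-9/2*1/2)/9 = 9 + (1/9)*(-9/4) = 9 - 1/4 = 35/4 ≈ 8.7500)
(l*b)*(3 - 5)**2 = ((35/4)*(-18))*(3 - 5)**2 = -315/2*(-2)**2 = -315/2*4 = -630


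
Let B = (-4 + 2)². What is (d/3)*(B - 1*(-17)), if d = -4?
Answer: -28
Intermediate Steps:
B = 4 (B = (-2)² = 4)
(d/3)*(B - 1*(-17)) = (-4/3)*(4 - 1*(-17)) = (-4*⅓)*(4 + 17) = -4/3*21 = -28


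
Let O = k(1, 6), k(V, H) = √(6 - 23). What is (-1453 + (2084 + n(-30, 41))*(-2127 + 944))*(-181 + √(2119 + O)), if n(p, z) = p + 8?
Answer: 441784619 - 2440799*√(2119 + I*√17) ≈ 3.2943e+8 - 1.0931e+5*I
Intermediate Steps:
k(V, H) = I*√17 (k(V, H) = √(-17) = I*√17)
O = I*√17 ≈ 4.1231*I
n(p, z) = 8 + p
(-1453 + (2084 + n(-30, 41))*(-2127 + 944))*(-181 + √(2119 + O)) = (-1453 + (2084 + (8 - 30))*(-2127 + 944))*(-181 + √(2119 + I*√17)) = (-1453 + (2084 - 22)*(-1183))*(-181 + √(2119 + I*√17)) = (-1453 + 2062*(-1183))*(-181 + √(2119 + I*√17)) = (-1453 - 2439346)*(-181 + √(2119 + I*√17)) = -2440799*(-181 + √(2119 + I*√17)) = 441784619 - 2440799*√(2119 + I*√17)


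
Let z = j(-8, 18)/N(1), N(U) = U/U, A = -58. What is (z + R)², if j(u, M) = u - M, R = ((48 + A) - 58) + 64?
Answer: 900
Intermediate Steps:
N(U) = 1
R = -4 (R = ((48 - 58) - 58) + 64 = (-10 - 58) + 64 = -68 + 64 = -4)
z = -26 (z = (-8 - 1*18)/1 = (-8 - 18)*1 = -26*1 = -26)
(z + R)² = (-26 - 4)² = (-30)² = 900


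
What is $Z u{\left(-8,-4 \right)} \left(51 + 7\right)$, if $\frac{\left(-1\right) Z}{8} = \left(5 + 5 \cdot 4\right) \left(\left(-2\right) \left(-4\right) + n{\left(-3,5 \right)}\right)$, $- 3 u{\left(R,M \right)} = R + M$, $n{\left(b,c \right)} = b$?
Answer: $-232000$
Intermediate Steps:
$u{\left(R,M \right)} = - \frac{M}{3} - \frac{R}{3}$ ($u{\left(R,M \right)} = - \frac{R + M}{3} = - \frac{M + R}{3} = - \frac{M}{3} - \frac{R}{3}$)
$Z = -1000$ ($Z = - 8 \left(5 + 5 \cdot 4\right) \left(\left(-2\right) \left(-4\right) - 3\right) = - 8 \left(5 + 20\right) \left(8 - 3\right) = - 8 \cdot 25 \cdot 5 = \left(-8\right) 125 = -1000$)
$Z u{\left(-8,-4 \right)} \left(51 + 7\right) = - 1000 \left(\left(- \frac{1}{3}\right) \left(-4\right) - - \frac{8}{3}\right) \left(51 + 7\right) = - 1000 \left(\frac{4}{3} + \frac{8}{3}\right) 58 = \left(-1000\right) 4 \cdot 58 = \left(-4000\right) 58 = -232000$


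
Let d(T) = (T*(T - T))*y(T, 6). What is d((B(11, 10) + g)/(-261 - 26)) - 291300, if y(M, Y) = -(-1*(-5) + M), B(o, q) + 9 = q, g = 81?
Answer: -291300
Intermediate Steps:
B(o, q) = -9 + q
y(M, Y) = -5 - M (y(M, Y) = -(5 + M) = -5 - M)
d(T) = 0 (d(T) = (T*(T - T))*(-5 - T) = (T*0)*(-5 - T) = 0*(-5 - T) = 0)
d((B(11, 10) + g)/(-261 - 26)) - 291300 = 0 - 291300 = -291300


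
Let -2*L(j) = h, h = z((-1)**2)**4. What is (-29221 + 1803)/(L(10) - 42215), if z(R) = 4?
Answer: 27418/42343 ≈ 0.64752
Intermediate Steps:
h = 256 (h = 4**4 = 256)
L(j) = -128 (L(j) = -1/2*256 = -128)
(-29221 + 1803)/(L(10) - 42215) = (-29221 + 1803)/(-128 - 42215) = -27418/(-42343) = -27418*(-1/42343) = 27418/42343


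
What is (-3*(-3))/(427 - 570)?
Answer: -9/143 ≈ -0.062937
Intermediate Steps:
(-3*(-3))/(427 - 570) = 9/(-143) = 9*(-1/143) = -9/143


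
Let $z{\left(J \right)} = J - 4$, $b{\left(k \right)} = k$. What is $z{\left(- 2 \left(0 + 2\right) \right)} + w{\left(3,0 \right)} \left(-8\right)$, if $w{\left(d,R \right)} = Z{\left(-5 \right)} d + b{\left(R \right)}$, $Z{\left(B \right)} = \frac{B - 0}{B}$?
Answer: $-32$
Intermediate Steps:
$Z{\left(B \right)} = 1$ ($Z{\left(B \right)} = \frac{B + 0}{B} = \frac{B}{B} = 1$)
$z{\left(J \right)} = -4 + J$
$w{\left(d,R \right)} = R + d$ ($w{\left(d,R \right)} = 1 d + R = d + R = R + d$)
$z{\left(- 2 \left(0 + 2\right) \right)} + w{\left(3,0 \right)} \left(-8\right) = \left(-4 - 2 \left(0 + 2\right)\right) + \left(0 + 3\right) \left(-8\right) = \left(-4 - 4\right) + 3 \left(-8\right) = \left(-4 - 4\right) - 24 = -8 - 24 = -32$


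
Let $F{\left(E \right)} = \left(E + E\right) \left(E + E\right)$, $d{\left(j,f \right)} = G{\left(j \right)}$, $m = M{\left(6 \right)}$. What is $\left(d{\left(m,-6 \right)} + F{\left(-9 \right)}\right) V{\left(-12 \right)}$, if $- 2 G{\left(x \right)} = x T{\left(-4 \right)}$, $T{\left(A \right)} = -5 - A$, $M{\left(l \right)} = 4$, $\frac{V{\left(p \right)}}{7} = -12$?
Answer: $-27384$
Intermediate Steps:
$V{\left(p \right)} = -84$ ($V{\left(p \right)} = 7 \left(-12\right) = -84$)
$m = 4$
$G{\left(x \right)} = \frac{x}{2}$ ($G{\left(x \right)} = - \frac{x \left(-5 - -4\right)}{2} = - \frac{x \left(-5 + 4\right)}{2} = - \frac{x \left(-1\right)}{2} = - \frac{\left(-1\right) x}{2} = \frac{x}{2}$)
$d{\left(j,f \right)} = \frac{j}{2}$
$F{\left(E \right)} = 4 E^{2}$ ($F{\left(E \right)} = 2 E 2 E = 4 E^{2}$)
$\left(d{\left(m,-6 \right)} + F{\left(-9 \right)}\right) V{\left(-12 \right)} = \left(\frac{1}{2} \cdot 4 + 4 \left(-9\right)^{2}\right) \left(-84\right) = \left(2 + 4 \cdot 81\right) \left(-84\right) = \left(2 + 324\right) \left(-84\right) = 326 \left(-84\right) = -27384$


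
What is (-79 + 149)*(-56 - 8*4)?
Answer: -6160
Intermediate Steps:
(-79 + 149)*(-56 - 8*4) = 70*(-56 - 32) = 70*(-88) = -6160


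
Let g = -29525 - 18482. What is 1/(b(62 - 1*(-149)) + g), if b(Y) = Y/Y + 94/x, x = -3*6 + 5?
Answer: -13/624172 ≈ -2.0828e-5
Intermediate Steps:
g = -48007
x = -13 (x = -18 + 5 = -13)
b(Y) = -81/13 (b(Y) = Y/Y + 94/(-13) = 1 + 94*(-1/13) = 1 - 94/13 = -81/13)
1/(b(62 - 1*(-149)) + g) = 1/(-81/13 - 48007) = 1/(-624172/13) = -13/624172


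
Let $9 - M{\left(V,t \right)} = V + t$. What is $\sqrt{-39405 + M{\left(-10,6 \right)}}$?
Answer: $4 i \sqrt{2462} \approx 198.47 i$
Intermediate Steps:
$M{\left(V,t \right)} = 9 - V - t$ ($M{\left(V,t \right)} = 9 - \left(V + t\right) = 9 - V - t$)
$\sqrt{-39405 + M{\left(-10,6 \right)}} = \sqrt{-39405 - -13} = \sqrt{-39405 + \left(9 + 10 - 6\right)} = \sqrt{-39405 + 13} = \sqrt{-39392} = 4 i \sqrt{2462}$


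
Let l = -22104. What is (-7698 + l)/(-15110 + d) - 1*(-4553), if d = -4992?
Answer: 45777104/10051 ≈ 4554.5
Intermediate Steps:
(-7698 + l)/(-15110 + d) - 1*(-4553) = (-7698 - 22104)/(-15110 - 4992) - 1*(-4553) = -29802/(-20102) + 4553 = -29802*(-1/20102) + 4553 = 14901/10051 + 4553 = 45777104/10051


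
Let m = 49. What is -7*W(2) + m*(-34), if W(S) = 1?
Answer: -1673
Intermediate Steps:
-7*W(2) + m*(-34) = -7*1 + 49*(-34) = -7 - 1666 = -1673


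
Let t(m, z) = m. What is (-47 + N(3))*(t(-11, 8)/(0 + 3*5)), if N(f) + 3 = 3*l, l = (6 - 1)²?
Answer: -55/3 ≈ -18.333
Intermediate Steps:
l = 25 (l = 5² = 25)
N(f) = 72 (N(f) = -3 + 3*25 = -3 + 75 = 72)
(-47 + N(3))*(t(-11, 8)/(0 + 3*5)) = (-47 + 72)*(-11/(0 + 3*5)) = 25*(-11/(0 + 15)) = 25*(-11/15) = -55/3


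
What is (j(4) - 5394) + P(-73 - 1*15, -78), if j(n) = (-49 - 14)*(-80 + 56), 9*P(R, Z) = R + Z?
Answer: -35104/9 ≈ -3900.4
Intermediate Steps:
P(R, Z) = R/9 + Z/9 (P(R, Z) = (R + Z)/9 = R/9 + Z/9)
j(n) = 1512 (j(n) = -63*(-24) = 1512)
(j(4) - 5394) + P(-73 - 1*15, -78) = (1512 - 5394) + ((-73 - 1*15)/9 + (⅑)*(-78)) = -3882 + ((-73 - 15)/9 - 26/3) = -3882 + ((⅑)*(-88) - 26/3) = -3882 + (-88/9 - 26/3) = -3882 - 166/9 = -35104/9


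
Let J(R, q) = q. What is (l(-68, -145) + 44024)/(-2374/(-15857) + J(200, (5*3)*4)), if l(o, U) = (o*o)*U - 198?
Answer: -4968426239/476897 ≈ -10418.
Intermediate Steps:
l(o, U) = -198 + U*o² (l(o, U) = o²*U - 198 = U*o² - 198 = -198 + U*o²)
(l(-68, -145) + 44024)/(-2374/(-15857) + J(200, (5*3)*4)) = ((-198 - 145*(-68)²) + 44024)/(-2374/(-15857) + (5*3)*4) = ((-198 - 145*4624) + 44024)/(-2374*(-1/15857) + 15*4) = ((-198 - 670480) + 44024)/(2374/15857 + 60) = (-670678 + 44024)/(953794/15857) = -626654*15857/953794 = -4968426239/476897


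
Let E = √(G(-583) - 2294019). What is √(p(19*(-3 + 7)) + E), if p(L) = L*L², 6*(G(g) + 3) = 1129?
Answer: √(15803136 + 6*I*√82578018)/6 ≈ 662.55 + 1.143*I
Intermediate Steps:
G(g) = 1111/6 (G(g) = -3 + (⅙)*1129 = -3 + 1129/6 = 1111/6)
p(L) = L³
E = I*√82578018/6 (E = √(1111/6 - 2294019) = √(-13763003/6) = I*√82578018/6 ≈ 1514.5*I)
√(p(19*(-3 + 7)) + E) = √((19*(-3 + 7))³ + I*√82578018/6) = √((19*4)³ + I*√82578018/6) = √(76³ + I*√82578018/6) = √(438976 + I*√82578018/6)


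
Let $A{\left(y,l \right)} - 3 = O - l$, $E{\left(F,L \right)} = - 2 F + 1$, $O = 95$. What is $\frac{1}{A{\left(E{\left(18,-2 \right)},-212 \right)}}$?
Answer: $\frac{1}{310} \approx 0.0032258$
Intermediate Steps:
$E{\left(F,L \right)} = 1 - 2 F$
$A{\left(y,l \right)} = 98 - l$ ($A{\left(y,l \right)} = 3 - \left(-95 + l\right) = 98 - l$)
$\frac{1}{A{\left(E{\left(18,-2 \right)},-212 \right)}} = \frac{1}{98 - -212} = \frac{1}{98 + 212} = \frac{1}{310}$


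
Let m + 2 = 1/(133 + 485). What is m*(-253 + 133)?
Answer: 24700/103 ≈ 239.81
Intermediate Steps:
m = -1235/618 (m = -2 + 1/(133 + 485) = -2 + 1/618 = -1235/618 ≈ -1.9984)
m*(-253 + 133) = -1235*(-253 + 133)/618 = -1235/618*(-120) = 24700/103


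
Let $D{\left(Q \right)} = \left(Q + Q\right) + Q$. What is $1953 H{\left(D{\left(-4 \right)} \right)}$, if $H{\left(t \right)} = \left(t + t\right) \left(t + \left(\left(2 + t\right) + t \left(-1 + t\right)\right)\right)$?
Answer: $-6280848$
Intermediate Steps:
$D{\left(Q \right)} = 3 Q$ ($D{\left(Q \right)} = 2 Q + Q = 3 Q$)
$H{\left(t \right)} = 2 t \left(2 + 2 t + t \left(-1 + t\right)\right)$ ($H{\left(t \right)} = 2 t \left(t + \left(2 + t + t \left(-1 + t\right)\right)\right) = 2 t \left(2 + 2 t + t \left(-1 + t\right)\right)$)
$1953 H{\left(D{\left(-4 \right)} \right)} = 1953 \cdot 2 \cdot 3 \left(-4\right) \left(2 + 3 \left(-4\right) + \left(3 \left(-4\right)\right)^{2}\right) = 1953 \cdot 2 \left(-12\right) \left(2 - 12 + \left(-12\right)^{2}\right) = 1953 \cdot 2 \left(-12\right) \left(2 - 12 + 144\right) = 1953 \cdot 2 \left(-12\right) 134 = 1953 \left(-3216\right) = -6280848$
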